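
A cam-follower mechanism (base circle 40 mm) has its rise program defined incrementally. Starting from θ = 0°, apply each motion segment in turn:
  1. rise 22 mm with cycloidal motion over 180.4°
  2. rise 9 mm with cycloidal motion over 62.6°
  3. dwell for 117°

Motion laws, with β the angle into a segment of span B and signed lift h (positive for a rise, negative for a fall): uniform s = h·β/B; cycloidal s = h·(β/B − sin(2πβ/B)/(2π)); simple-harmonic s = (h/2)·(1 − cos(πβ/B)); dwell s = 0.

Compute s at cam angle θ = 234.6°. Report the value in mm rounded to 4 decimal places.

seg 1 [0°–180.4°] cycloidal, h=22: full span → s += 22 → s = 22.0000
seg 2 [180.4°–243°] cycloidal, h=9: θ=234.6° here. β=54.2, B=62.6. 9·(0.8658 − sin(2π·0.8658)/(2π)) = 8.8619 → s = 30.8619

30.8619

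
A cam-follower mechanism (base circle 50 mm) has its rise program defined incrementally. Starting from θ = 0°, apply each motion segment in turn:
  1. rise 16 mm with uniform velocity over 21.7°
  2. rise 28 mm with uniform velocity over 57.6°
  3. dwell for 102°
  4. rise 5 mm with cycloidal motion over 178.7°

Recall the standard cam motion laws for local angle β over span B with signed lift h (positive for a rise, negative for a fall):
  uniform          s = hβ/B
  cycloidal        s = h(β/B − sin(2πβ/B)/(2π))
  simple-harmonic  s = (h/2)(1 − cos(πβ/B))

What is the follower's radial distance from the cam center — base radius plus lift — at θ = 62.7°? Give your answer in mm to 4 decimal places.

seg 1 [0°–21.7°] uniform, h=16: full span → s += 16 → s = 16.0000
seg 2 [21.7°–79.3°] uniform, h=28: θ=62.7° here. β=41, B=57.6. 28·41/57.6 = 19.9306 → s = 35.9306
radial distance = base radius + s = 50 + 35.9306 = 85.9306

85.9306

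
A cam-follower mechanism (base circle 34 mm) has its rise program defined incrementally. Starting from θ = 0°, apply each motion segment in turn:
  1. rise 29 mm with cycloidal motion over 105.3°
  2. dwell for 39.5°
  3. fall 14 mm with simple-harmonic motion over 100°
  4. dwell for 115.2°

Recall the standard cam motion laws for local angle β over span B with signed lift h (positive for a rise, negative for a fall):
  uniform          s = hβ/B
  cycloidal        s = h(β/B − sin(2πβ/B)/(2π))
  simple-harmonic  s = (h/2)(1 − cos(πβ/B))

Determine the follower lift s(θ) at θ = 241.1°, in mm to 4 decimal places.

seg 1 [0°–105.3°] cycloidal, h=29: full span → s += 29 → s = 29.0000
seg 2 [105.3°–144.8°] dwell: s stays 29.0000
seg 3 [144.8°–244.8°] simple-harmonic, h=-14: θ=241.1° here. β=96.3, B=100. -14/2·(1 − cos(π·0.9630)) = -13.9528 → s = 15.0472

15.0472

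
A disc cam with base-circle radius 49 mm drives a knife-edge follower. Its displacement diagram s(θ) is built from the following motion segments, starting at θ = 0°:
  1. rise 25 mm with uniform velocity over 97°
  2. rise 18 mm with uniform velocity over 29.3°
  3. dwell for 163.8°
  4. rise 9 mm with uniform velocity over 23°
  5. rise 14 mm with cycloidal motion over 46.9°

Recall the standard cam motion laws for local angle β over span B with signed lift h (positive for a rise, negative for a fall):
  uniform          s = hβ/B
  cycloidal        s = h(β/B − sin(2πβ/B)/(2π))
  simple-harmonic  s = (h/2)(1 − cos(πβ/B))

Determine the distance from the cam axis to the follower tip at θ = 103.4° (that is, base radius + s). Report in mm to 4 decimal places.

seg 1 [0°–97°] uniform, h=25: full span → s += 25 → s = 25.0000
seg 2 [97°–126.3°] uniform, h=18: θ=103.4° here. β=6.4, B=29.3. 18·6.4/29.3 = 3.9317 → s = 28.9317
radial distance = base radius + s = 49 + 28.9317 = 77.9317

77.9317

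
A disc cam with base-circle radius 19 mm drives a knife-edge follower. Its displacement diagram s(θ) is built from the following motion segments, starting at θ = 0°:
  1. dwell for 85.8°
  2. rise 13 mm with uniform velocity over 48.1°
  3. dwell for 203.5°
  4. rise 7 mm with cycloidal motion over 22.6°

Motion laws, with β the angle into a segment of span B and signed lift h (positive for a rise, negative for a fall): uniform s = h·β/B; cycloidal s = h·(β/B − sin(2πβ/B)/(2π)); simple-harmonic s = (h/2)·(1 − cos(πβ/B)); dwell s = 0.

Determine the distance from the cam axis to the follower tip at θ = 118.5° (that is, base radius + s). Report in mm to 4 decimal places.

seg 1 [0°–85.8°] dwell: s stays 0.0000
seg 2 [85.8°–133.9°] uniform, h=13: θ=118.5° here. β=32.7, B=48.1. 13·32.7/48.1 = 8.8378 → s = 8.8378
radial distance = base radius + s = 19 + 8.8378 = 27.8378

27.8378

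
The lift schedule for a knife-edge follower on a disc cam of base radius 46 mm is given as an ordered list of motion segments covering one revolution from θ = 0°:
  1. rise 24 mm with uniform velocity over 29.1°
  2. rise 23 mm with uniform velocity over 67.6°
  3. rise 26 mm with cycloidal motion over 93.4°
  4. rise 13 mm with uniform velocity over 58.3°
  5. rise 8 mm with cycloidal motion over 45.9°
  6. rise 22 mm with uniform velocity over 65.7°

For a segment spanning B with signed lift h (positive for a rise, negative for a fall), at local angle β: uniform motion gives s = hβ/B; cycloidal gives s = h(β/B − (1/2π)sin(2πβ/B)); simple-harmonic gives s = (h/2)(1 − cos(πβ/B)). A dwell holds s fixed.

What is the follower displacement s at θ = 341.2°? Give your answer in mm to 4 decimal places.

seg 1 [0°–29.1°] uniform, h=24: full span → s += 24 → s = 24.0000
seg 2 [29.1°–96.7°] uniform, h=23: full span → s += 23 → s = 47.0000
seg 3 [96.7°–190.1°] cycloidal, h=26: full span → s += 26 → s = 73.0000
seg 4 [190.1°–248.4°] uniform, h=13: full span → s += 13 → s = 86.0000
seg 5 [248.4°–294.3°] cycloidal, h=8: full span → s += 8 → s = 94.0000
seg 6 [294.3°–360°] uniform, h=22: θ=341.2° here. β=46.9, B=65.7. 22·46.9/65.7 = 15.7047 → s = 109.7047

109.7047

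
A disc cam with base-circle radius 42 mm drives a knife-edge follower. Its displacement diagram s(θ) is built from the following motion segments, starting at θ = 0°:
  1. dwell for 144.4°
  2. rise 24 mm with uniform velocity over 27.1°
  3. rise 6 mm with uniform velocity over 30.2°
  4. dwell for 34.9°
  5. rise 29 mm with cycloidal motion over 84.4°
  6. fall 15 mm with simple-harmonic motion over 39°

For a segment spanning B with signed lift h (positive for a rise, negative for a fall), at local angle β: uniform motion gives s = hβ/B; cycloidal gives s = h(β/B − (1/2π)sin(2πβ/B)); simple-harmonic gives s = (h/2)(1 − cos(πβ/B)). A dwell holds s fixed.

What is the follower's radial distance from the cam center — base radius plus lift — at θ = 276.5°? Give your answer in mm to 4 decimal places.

seg 1 [0°–144.4°] dwell: s stays 0.0000
seg 2 [144.4°–171.5°] uniform, h=24: full span → s += 24 → s = 24.0000
seg 3 [171.5°–201.7°] uniform, h=6: full span → s += 6 → s = 30.0000
seg 4 [201.7°–236.6°] dwell: s stays 30.0000
seg 5 [236.6°–321°] cycloidal, h=29: θ=276.5° here. β=39.9, B=84.4. 29·(0.4727 − sin(2π·0.4727)/(2π)) = 12.9233 → s = 42.9233
radial distance = base radius + s = 42 + 42.9233 = 84.9233

84.9233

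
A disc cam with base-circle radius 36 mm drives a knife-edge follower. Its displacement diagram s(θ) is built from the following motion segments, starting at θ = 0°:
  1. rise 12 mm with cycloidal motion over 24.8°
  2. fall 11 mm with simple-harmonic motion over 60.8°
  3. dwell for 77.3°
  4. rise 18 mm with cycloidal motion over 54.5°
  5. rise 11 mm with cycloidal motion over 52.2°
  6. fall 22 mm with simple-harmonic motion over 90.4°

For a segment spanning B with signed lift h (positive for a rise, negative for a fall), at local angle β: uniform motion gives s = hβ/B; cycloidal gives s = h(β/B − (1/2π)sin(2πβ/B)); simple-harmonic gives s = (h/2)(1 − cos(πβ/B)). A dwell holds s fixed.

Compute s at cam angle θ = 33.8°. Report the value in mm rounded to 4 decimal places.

seg 1 [0°–24.8°] cycloidal, h=12: full span → s += 12 → s = 12.0000
seg 2 [24.8°–85.6°] simple-harmonic, h=-11: θ=33.8° here. β=9, B=60.8. -11/2·(1 − cos(π·0.1480)) = -0.5841 → s = 11.4159

11.4159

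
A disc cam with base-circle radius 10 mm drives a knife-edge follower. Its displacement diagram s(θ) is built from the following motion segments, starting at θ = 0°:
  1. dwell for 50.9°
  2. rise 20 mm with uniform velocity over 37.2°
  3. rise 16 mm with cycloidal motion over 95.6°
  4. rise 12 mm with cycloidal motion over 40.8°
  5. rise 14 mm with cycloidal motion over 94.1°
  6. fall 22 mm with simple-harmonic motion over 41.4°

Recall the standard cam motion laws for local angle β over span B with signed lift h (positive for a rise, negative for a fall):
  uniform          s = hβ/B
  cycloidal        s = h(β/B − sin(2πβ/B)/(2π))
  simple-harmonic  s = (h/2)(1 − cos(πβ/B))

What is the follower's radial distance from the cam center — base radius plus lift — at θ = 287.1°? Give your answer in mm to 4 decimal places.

seg 1 [0°–50.9°] dwell: s stays 0.0000
seg 2 [50.9°–88.1°] uniform, h=20: full span → s += 20 → s = 20.0000
seg 3 [88.1°–183.7°] cycloidal, h=16: full span → s += 16 → s = 36.0000
seg 4 [183.7°–224.5°] cycloidal, h=12: full span → s += 12 → s = 48.0000
seg 5 [224.5°–318.6°] cycloidal, h=14: θ=287.1° here. β=62.6, B=94.1. 14·(0.6652 − sin(2π·0.6652)/(2π)) = 11.2332 → s = 59.2332
radial distance = base radius + s = 10 + 59.2332 = 69.2332

69.2332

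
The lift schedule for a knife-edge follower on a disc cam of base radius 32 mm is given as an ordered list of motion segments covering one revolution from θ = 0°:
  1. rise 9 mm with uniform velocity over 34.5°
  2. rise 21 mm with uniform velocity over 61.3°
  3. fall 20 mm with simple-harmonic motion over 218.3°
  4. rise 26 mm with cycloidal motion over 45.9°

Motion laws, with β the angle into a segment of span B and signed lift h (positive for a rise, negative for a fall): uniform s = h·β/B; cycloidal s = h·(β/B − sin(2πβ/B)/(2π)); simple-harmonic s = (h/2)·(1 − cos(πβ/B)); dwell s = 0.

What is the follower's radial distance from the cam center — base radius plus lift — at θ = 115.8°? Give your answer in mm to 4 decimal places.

seg 1 [0°–34.5°] uniform, h=9: full span → s += 9 → s = 9.0000
seg 2 [34.5°–95.8°] uniform, h=21: full span → s += 21 → s = 30.0000
seg 3 [95.8°–314.1°] simple-harmonic, h=-20: θ=115.8° here. β=20, B=218.3. -20/2·(1 − cos(π·0.0916)) = -0.4114 → s = 29.5886
radial distance = base radius + s = 32 + 29.5886 = 61.5886

61.5886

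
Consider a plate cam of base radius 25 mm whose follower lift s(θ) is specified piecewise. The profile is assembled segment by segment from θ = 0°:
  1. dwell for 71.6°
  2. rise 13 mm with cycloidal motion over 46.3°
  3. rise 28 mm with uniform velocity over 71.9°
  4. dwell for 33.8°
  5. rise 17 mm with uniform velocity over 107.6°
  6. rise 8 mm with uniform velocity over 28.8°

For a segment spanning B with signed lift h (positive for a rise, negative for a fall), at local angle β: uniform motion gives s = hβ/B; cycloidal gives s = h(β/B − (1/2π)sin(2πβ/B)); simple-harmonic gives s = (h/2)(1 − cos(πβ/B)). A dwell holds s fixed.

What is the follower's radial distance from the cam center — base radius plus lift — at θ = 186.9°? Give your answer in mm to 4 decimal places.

seg 1 [0°–71.6°] dwell: s stays 0.0000
seg 2 [71.6°–117.9°] cycloidal, h=13: full span → s += 13 → s = 13.0000
seg 3 [117.9°–189.8°] uniform, h=28: θ=186.9° here. β=69, B=71.9. 28·69/71.9 = 26.8707 → s = 39.8707
radial distance = base radius + s = 25 + 39.8707 = 64.8707

64.8707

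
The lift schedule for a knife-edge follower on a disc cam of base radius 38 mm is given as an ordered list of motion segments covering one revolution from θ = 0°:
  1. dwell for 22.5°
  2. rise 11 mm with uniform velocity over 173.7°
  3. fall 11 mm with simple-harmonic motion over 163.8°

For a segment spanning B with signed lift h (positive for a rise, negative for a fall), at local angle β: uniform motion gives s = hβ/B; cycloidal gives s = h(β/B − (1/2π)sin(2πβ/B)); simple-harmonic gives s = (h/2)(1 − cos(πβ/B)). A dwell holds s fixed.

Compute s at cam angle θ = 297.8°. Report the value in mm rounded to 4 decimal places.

seg 1 [0°–22.5°] dwell: s stays 0.0000
seg 2 [22.5°–196.2°] uniform, h=11: full span → s += 11 → s = 11.0000
seg 3 [196.2°–360°] simple-harmonic, h=-11: θ=297.8° here. β=101.6, B=163.8. -11/2·(1 − cos(π·0.6203)) = -7.5290 → s = 3.4710

3.4710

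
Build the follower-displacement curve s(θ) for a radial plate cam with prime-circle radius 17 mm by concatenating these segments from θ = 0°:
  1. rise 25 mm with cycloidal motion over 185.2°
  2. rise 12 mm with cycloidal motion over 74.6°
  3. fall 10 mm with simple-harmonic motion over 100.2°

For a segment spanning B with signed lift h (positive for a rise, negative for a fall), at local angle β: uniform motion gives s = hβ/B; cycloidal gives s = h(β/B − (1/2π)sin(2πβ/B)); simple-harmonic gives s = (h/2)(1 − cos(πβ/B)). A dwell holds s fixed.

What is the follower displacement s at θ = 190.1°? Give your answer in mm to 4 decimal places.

seg 1 [0°–185.2°] cycloidal, h=25: full span → s += 25 → s = 25.0000
seg 2 [185.2°–259.8°] cycloidal, h=12: θ=190.1° here. β=4.9, B=74.6. 12·(0.0657 − sin(2π·0.0657)/(2π)) = 0.0222 → s = 25.0222

25.0222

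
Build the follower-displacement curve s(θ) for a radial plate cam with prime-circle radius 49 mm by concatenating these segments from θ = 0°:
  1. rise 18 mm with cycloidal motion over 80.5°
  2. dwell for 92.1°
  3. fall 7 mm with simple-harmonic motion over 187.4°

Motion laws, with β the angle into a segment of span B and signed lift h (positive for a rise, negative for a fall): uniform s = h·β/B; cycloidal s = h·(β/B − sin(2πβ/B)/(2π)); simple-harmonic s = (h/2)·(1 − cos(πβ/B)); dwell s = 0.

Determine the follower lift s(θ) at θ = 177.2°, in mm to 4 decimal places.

seg 1 [0°–80.5°] cycloidal, h=18: full span → s += 18 → s = 18.0000
seg 2 [80.5°–172.6°] dwell: s stays 18.0000
seg 3 [172.6°–360°] simple-harmonic, h=-7: θ=177.2° here. β=4.6, B=187.4. -7/2·(1 − cos(π·0.0245)) = -0.0104 → s = 17.9896

17.9896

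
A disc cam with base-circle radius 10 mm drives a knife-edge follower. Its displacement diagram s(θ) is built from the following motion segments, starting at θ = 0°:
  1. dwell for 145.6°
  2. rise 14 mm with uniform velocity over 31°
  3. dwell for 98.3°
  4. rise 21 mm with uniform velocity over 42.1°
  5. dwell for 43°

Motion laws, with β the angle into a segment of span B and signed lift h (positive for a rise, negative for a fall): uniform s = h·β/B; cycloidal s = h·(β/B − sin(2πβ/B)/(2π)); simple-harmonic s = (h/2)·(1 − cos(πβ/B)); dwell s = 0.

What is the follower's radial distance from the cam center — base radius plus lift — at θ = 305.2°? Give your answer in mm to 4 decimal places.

seg 1 [0°–145.6°] dwell: s stays 0.0000
seg 2 [145.6°–176.6°] uniform, h=14: full span → s += 14 → s = 14.0000
seg 3 [176.6°–274.9°] dwell: s stays 14.0000
seg 4 [274.9°–317°] uniform, h=21: θ=305.2° here. β=30.3, B=42.1. 21·30.3/42.1 = 15.1140 → s = 29.1140
radial distance = base radius + s = 10 + 29.1140 = 39.1140

39.1140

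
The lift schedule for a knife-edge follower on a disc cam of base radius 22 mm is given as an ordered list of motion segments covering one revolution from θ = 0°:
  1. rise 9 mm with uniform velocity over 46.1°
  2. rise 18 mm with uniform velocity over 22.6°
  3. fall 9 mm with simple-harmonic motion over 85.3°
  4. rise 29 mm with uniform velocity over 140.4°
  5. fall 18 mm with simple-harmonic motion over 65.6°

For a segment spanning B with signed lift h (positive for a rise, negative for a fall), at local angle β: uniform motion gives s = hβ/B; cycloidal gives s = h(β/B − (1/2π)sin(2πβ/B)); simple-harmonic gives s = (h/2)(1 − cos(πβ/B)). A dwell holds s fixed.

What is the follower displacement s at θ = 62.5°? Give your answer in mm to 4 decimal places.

seg 1 [0°–46.1°] uniform, h=9: full span → s += 9 → s = 9.0000
seg 2 [46.1°–68.7°] uniform, h=18: θ=62.5° here. β=16.4, B=22.6. 18·16.4/22.6 = 13.0619 → s = 22.0619

22.0619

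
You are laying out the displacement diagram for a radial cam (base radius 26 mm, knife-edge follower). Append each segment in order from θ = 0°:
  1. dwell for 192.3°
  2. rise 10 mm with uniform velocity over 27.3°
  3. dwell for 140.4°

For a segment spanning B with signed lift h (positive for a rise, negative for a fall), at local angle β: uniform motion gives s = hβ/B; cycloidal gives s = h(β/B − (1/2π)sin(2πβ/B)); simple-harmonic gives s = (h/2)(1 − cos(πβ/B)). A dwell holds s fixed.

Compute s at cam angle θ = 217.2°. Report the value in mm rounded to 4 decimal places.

seg 1 [0°–192.3°] dwell: s stays 0.0000
seg 2 [192.3°–219.6°] uniform, h=10: θ=217.2° here. β=24.9, B=27.3. 10·24.9/27.3 = 9.1209 → s = 9.1209

9.1209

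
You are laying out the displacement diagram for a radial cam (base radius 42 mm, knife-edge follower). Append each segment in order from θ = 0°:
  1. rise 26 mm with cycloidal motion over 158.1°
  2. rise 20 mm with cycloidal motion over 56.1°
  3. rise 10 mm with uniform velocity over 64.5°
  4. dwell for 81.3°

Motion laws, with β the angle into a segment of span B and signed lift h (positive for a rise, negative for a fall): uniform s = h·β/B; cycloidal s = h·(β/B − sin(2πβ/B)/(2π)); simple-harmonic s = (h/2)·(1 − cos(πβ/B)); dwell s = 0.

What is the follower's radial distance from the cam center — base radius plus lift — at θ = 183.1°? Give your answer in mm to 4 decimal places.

seg 1 [0°–158.1°] cycloidal, h=26: full span → s += 26 → s = 26.0000
seg 2 [158.1°–214.2°] cycloidal, h=20: θ=183.1° here. β=25, B=56.1. 20·(0.4456 − sin(2π·0.4456)/(2π)) = 7.8463 → s = 33.8463
radial distance = base radius + s = 42 + 33.8463 = 75.8463

75.8463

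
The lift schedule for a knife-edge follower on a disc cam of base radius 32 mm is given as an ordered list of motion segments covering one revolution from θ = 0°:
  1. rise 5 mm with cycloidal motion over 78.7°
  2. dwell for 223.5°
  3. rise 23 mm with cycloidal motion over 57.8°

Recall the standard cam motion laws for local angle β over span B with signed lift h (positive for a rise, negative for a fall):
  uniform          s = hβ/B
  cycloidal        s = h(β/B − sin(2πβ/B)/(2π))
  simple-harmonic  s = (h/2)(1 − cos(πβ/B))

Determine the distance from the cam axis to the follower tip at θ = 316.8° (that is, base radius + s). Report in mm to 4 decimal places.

seg 1 [0°–78.7°] cycloidal, h=5: full span → s += 5 → s = 5.0000
seg 2 [78.7°–302.2°] dwell: s stays 5.0000
seg 3 [302.2°–360°] cycloidal, h=23: θ=316.8° here. β=14.6, B=57.8. 23·(0.2526 − sin(2π·0.2526)/(2π)) = 2.1496 → s = 7.1496
radial distance = base radius + s = 32 + 7.1496 = 39.1496

39.1496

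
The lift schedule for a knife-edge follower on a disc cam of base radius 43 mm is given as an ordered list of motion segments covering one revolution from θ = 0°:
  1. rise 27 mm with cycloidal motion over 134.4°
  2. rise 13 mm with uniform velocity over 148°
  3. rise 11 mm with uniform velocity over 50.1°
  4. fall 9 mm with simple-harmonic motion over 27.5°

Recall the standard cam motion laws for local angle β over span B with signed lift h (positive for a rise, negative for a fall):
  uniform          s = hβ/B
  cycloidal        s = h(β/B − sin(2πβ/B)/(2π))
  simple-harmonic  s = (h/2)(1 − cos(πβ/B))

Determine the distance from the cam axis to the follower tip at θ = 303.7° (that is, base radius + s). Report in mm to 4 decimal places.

seg 1 [0°–134.4°] cycloidal, h=27: full span → s += 27 → s = 27.0000
seg 2 [134.4°–282.4°] uniform, h=13: full span → s += 13 → s = 40.0000
seg 3 [282.4°–332.5°] uniform, h=11: θ=303.7° here. β=21.3, B=50.1. 11·21.3/50.1 = 4.6766 → s = 44.6766
radial distance = base radius + s = 43 + 44.6766 = 87.6766

87.6766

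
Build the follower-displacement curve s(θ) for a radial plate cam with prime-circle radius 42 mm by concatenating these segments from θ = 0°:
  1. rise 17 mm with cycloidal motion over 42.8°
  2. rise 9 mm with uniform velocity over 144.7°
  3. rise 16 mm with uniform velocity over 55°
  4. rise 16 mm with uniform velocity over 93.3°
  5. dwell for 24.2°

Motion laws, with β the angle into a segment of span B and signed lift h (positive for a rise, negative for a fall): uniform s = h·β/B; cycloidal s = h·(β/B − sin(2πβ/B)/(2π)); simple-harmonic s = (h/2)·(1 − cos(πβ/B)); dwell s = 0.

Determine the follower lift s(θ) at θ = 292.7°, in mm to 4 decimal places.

seg 1 [0°–42.8°] cycloidal, h=17: full span → s += 17 → s = 17.0000
seg 2 [42.8°–187.5°] uniform, h=9: full span → s += 9 → s = 26.0000
seg 3 [187.5°–242.5°] uniform, h=16: full span → s += 16 → s = 42.0000
seg 4 [242.5°–335.8°] uniform, h=16: θ=292.7° here. β=50.2, B=93.3. 16·50.2/93.3 = 8.6088 → s = 50.6088

50.6088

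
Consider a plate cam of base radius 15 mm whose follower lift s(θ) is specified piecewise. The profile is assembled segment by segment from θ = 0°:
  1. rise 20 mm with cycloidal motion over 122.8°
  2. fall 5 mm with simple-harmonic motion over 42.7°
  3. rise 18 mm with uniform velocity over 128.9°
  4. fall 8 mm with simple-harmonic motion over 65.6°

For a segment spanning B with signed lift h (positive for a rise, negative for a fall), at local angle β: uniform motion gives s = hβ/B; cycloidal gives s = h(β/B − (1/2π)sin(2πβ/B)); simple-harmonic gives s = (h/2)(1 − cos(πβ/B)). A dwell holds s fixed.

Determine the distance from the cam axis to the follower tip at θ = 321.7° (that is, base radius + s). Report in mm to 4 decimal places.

seg 1 [0°–122.8°] cycloidal, h=20: full span → s += 20 → s = 20.0000
seg 2 [122.8°–165.5°] simple-harmonic, h=-5: full span → s += -5 → s = 15.0000
seg 3 [165.5°–294.4°] uniform, h=18: full span → s += 18 → s = 33.0000
seg 4 [294.4°–360°] simple-harmonic, h=-8: θ=321.7° here. β=27.3, B=65.6. -8/2·(1 − cos(π·0.4162)) = -2.9586 → s = 30.0414
radial distance = base radius + s = 15 + 30.0414 = 45.0414

45.0414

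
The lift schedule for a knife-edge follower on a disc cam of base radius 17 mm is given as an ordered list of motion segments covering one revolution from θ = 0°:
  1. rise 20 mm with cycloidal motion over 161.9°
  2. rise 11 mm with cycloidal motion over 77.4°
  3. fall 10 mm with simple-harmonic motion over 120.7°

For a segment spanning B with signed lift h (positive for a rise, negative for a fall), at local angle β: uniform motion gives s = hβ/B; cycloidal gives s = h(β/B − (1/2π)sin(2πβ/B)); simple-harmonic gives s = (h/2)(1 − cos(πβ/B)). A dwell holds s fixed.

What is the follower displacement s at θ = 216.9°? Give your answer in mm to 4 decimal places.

seg 1 [0°–161.9°] cycloidal, h=20: full span → s += 20 → s = 20.0000
seg 2 [161.9°–239.3°] cycloidal, h=11: θ=216.9° here. β=55, B=77.4. 11·(0.7106 − sin(2π·0.7106)/(2π)) = 9.5139 → s = 29.5139

29.5139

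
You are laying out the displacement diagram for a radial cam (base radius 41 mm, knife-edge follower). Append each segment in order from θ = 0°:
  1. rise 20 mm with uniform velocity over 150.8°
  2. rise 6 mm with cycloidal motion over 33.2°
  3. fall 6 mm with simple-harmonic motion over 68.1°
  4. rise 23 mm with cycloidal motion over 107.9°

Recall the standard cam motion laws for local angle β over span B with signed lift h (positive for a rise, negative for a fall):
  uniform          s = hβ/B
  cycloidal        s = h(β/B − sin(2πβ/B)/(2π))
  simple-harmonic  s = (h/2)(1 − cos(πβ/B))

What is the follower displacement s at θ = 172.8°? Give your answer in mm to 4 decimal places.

seg 1 [0°–150.8°] uniform, h=20: full span → s += 20 → s = 20.0000
seg 2 [150.8°–184°] cycloidal, h=6: θ=172.8° here. β=22, B=33.2. 6·(0.6627 − sin(2π·0.6627)/(2π)) = 4.7906 → s = 24.7906

24.7906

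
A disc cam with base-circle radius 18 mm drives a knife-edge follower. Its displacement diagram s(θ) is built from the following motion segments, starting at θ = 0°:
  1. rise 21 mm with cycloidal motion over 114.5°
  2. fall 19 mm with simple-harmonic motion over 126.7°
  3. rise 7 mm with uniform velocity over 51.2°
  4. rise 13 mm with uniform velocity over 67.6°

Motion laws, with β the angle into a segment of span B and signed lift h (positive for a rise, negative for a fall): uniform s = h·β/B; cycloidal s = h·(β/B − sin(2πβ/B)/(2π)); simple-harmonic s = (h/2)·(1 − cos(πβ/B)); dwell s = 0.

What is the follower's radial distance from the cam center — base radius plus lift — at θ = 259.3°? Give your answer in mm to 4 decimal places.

seg 1 [0°–114.5°] cycloidal, h=21: full span → s += 21 → s = 21.0000
seg 2 [114.5°–241.2°] simple-harmonic, h=-19: full span → s += -19 → s = 2.0000
seg 3 [241.2°–292.4°] uniform, h=7: θ=259.3° here. β=18.1, B=51.2. 7·18.1/51.2 = 2.4746 → s = 4.4746
radial distance = base radius + s = 18 + 4.4746 = 22.4746

22.4746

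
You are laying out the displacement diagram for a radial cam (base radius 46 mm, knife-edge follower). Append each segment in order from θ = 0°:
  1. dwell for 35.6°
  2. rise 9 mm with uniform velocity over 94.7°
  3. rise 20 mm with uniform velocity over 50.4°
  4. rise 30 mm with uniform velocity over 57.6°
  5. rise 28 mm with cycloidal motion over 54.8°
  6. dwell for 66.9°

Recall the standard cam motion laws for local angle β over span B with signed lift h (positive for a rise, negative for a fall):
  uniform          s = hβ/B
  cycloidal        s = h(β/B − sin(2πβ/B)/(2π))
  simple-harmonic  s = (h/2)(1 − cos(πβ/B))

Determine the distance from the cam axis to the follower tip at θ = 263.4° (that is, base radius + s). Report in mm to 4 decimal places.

seg 1 [0°–35.6°] dwell: s stays 0.0000
seg 2 [35.6°–130.3°] uniform, h=9: full span → s += 9 → s = 9.0000
seg 3 [130.3°–180.7°] uniform, h=20: full span → s += 20 → s = 29.0000
seg 4 [180.7°–238.3°] uniform, h=30: full span → s += 30 → s = 59.0000
seg 5 [238.3°–293.1°] cycloidal, h=28: θ=263.4° here. β=25.1, B=54.8. 28·(0.4580 − sin(2π·0.4580)/(2π)) = 11.6632 → s = 70.6632
radial distance = base radius + s = 46 + 70.6632 = 116.6632

116.6632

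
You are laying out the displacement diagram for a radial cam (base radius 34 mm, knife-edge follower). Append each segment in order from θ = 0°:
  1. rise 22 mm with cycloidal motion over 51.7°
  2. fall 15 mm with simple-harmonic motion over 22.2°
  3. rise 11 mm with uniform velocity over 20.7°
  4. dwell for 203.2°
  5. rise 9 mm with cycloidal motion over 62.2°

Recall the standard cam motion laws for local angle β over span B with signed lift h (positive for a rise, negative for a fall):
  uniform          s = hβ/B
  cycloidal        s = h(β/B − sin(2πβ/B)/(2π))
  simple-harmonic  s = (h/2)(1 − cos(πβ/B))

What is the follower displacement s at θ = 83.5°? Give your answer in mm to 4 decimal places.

seg 1 [0°–51.7°] cycloidal, h=22: full span → s += 22 → s = 22.0000
seg 2 [51.7°–73.9°] simple-harmonic, h=-15: full span → s += -15 → s = 7.0000
seg 3 [73.9°–94.6°] uniform, h=11: θ=83.5° here. β=9.6, B=20.7. 11·9.6/20.7 = 5.1014 → s = 12.1014

12.1014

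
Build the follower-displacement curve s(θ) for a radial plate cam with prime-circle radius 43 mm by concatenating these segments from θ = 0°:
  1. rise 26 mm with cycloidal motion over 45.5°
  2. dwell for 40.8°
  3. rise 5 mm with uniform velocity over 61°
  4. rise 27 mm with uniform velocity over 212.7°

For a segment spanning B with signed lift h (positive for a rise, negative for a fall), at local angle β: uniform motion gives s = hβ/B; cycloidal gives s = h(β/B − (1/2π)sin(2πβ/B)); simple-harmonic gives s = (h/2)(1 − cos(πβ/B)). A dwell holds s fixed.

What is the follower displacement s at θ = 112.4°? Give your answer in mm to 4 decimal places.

seg 1 [0°–45.5°] cycloidal, h=26: full span → s += 26 → s = 26.0000
seg 2 [45.5°–86.3°] dwell: s stays 26.0000
seg 3 [86.3°–147.3°] uniform, h=5: θ=112.4° here. β=26.1, B=61. 5·26.1/61 = 2.1393 → s = 28.1393

28.1393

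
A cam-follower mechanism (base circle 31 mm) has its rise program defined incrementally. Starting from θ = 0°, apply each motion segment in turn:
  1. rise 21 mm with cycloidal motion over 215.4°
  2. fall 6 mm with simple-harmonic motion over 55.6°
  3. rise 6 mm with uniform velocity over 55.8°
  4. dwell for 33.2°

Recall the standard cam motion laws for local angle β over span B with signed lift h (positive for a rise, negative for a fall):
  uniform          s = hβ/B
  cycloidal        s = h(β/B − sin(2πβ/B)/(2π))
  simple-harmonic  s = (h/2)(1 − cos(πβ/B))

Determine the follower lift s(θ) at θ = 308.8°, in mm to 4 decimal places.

seg 1 [0°–215.4°] cycloidal, h=21: full span → s += 21 → s = 21.0000
seg 2 [215.4°–271°] simple-harmonic, h=-6: full span → s += -6 → s = 15.0000
seg 3 [271°–326.8°] uniform, h=6: θ=308.8° here. β=37.8, B=55.8. 6·37.8/55.8 = 4.0645 → s = 19.0645

19.0645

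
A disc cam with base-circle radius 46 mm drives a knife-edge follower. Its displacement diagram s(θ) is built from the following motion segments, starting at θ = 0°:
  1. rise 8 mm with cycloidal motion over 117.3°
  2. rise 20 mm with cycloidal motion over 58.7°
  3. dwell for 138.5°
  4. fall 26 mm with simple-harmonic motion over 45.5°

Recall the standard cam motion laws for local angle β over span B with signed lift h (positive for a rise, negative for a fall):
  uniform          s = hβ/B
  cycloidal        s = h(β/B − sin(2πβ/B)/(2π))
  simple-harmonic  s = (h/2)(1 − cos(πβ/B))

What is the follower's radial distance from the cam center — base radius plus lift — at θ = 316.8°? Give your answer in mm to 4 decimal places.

seg 1 [0°–117.3°] cycloidal, h=8: full span → s += 8 → s = 8.0000
seg 2 [117.3°–176°] cycloidal, h=20: full span → s += 20 → s = 28.0000
seg 3 [176°–314.5°] dwell: s stays 28.0000
seg 4 [314.5°–360°] simple-harmonic, h=-26: θ=316.8° here. β=2.3, B=45.5. -26/2·(1 − cos(π·0.0505)) = -0.1636 → s = 27.8364
radial distance = base radius + s = 46 + 27.8364 = 73.8364

73.8364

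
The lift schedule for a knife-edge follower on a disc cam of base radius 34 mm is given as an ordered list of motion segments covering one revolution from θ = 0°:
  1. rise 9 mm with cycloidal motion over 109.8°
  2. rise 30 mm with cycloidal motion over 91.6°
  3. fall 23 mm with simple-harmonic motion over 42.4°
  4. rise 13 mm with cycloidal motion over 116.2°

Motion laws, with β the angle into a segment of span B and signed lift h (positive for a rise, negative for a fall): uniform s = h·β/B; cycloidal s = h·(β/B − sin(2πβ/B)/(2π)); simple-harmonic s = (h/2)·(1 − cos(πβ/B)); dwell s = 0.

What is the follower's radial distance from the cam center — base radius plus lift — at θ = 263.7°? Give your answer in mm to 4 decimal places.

seg 1 [0°–109.8°] cycloidal, h=9: full span → s += 9 → s = 9.0000
seg 2 [109.8°–201.4°] cycloidal, h=30: full span → s += 30 → s = 39.0000
seg 3 [201.4°–243.8°] simple-harmonic, h=-23: full span → s += -23 → s = 16.0000
seg 4 [243.8°–360°] cycloidal, h=13: θ=263.7° here. β=19.9, B=116.2. 13·(0.1713 − sin(2π·0.1713)/(2π)) = 0.4054 → s = 16.4054
radial distance = base radius + s = 34 + 16.4054 = 50.4054

50.4054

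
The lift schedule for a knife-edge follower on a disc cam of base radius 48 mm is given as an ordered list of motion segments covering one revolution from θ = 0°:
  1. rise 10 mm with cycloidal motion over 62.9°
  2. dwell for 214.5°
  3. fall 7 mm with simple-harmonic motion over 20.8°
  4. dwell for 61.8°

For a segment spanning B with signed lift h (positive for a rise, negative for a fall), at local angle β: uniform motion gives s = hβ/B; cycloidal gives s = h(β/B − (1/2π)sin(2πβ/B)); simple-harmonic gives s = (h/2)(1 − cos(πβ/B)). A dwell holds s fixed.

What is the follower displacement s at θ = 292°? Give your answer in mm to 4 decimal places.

seg 1 [0°–62.9°] cycloidal, h=10: full span → s += 10 → s = 10.0000
seg 2 [62.9°–277.4°] dwell: s stays 10.0000
seg 3 [277.4°–298.2°] simple-harmonic, h=-7: θ=292° here. β=14.6, B=20.8. -7/2·(1 − cos(π·0.7019)) = -5.5743 → s = 4.4257

4.4257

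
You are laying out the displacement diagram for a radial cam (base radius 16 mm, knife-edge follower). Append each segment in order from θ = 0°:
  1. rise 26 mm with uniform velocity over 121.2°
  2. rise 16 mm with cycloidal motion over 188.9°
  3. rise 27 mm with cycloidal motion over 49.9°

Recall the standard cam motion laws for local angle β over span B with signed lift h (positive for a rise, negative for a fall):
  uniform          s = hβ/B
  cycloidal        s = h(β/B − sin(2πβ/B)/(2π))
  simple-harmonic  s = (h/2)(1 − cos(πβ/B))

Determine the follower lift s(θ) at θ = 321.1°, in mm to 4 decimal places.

seg 1 [0°–121.2°] uniform, h=26: full span → s += 26 → s = 26.0000
seg 2 [121.2°–310.1°] cycloidal, h=16: full span → s += 16 → s = 42.0000
seg 3 [310.1°–360°] cycloidal, h=27: θ=321.1° here. β=11, B=49.9. 27·(0.2204 − sin(2π·0.2204)/(2π)) = 1.7286 → s = 43.7286

43.7286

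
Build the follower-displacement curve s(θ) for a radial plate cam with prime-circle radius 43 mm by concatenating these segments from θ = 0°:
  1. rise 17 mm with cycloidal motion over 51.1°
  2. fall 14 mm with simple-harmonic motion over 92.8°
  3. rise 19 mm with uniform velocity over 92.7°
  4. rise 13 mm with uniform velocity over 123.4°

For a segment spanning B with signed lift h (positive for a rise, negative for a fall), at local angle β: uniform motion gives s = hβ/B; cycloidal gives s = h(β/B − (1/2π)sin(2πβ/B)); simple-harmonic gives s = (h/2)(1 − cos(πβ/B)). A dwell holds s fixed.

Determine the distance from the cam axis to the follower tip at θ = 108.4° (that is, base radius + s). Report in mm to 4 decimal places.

seg 1 [0°–51.1°] cycloidal, h=17: full span → s += 17 → s = 17.0000
seg 2 [51.1°–143.9°] simple-harmonic, h=-14: θ=108.4° here. β=57.3, B=92.8. -14/2·(1 − cos(π·0.6175)) = -9.5248 → s = 7.4752
radial distance = base radius + s = 43 + 7.4752 = 50.4752

50.4752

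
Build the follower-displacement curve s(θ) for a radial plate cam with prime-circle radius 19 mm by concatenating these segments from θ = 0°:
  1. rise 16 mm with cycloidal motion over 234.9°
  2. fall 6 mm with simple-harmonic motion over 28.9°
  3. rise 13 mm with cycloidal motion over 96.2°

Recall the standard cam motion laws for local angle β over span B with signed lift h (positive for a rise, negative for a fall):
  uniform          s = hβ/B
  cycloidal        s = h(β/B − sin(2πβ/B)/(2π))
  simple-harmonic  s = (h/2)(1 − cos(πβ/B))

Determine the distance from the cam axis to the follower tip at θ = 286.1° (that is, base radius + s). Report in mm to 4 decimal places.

seg 1 [0°–234.9°] cycloidal, h=16: full span → s += 16 → s = 16.0000
seg 2 [234.9°–263.8°] simple-harmonic, h=-6: full span → s += -6 → s = 10.0000
seg 3 [263.8°–360°] cycloidal, h=13: θ=286.1° here. β=22.3, B=96.2. 13·(0.2318 − sin(2π·0.2318)/(2π)) = 0.9580 → s = 10.9580
radial distance = base radius + s = 19 + 10.9580 = 29.9580

29.9580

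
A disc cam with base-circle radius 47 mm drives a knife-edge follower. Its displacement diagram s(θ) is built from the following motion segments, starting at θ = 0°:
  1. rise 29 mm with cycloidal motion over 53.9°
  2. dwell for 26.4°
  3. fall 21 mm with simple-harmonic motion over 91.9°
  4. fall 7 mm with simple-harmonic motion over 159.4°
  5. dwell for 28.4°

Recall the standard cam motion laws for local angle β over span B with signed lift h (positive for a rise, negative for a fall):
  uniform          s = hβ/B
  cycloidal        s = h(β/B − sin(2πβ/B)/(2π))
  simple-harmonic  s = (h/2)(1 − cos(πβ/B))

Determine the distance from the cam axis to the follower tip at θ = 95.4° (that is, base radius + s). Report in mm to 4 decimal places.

seg 1 [0°–53.9°] cycloidal, h=29: full span → s += 29 → s = 29.0000
seg 2 [53.9°–80.3°] dwell: s stays 29.0000
seg 3 [80.3°–172.2°] simple-harmonic, h=-21: θ=95.4° here. β=15.1, B=91.9. -21/2·(1 − cos(π·0.1643)) = -1.3681 → s = 27.6319
radial distance = base radius + s = 47 + 27.6319 = 74.6319

74.6319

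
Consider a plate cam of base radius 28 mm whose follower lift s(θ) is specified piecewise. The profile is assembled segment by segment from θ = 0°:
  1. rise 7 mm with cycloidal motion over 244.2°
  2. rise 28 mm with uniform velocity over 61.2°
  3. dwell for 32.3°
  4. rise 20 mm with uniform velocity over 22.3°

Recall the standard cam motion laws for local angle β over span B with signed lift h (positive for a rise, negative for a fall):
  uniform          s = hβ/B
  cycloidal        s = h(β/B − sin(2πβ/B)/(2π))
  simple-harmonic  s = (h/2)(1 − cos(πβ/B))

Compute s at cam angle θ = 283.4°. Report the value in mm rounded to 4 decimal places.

seg 1 [0°–244.2°] cycloidal, h=7: full span → s += 7 → s = 7.0000
seg 2 [244.2°–305.4°] uniform, h=28: θ=283.4° here. β=39.2, B=61.2. 28·39.2/61.2 = 17.9346 → s = 24.9346

24.9346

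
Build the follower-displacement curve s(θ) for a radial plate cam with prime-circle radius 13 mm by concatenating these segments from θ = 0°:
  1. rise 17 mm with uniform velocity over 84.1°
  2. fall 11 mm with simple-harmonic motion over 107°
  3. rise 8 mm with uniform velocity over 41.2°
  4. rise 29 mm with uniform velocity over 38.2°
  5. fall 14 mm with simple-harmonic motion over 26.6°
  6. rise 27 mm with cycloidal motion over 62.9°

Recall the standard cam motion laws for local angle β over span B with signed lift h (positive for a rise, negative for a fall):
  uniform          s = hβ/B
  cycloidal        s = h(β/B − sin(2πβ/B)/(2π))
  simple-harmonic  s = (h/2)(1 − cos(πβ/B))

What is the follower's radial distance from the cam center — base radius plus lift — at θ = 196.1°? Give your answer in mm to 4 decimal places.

seg 1 [0°–84.1°] uniform, h=17: full span → s += 17 → s = 17.0000
seg 2 [84.1°–191.1°] simple-harmonic, h=-11: full span → s += -11 → s = 6.0000
seg 3 [191.1°–232.3°] uniform, h=8: θ=196.1° here. β=5, B=41.2. 8·5/41.2 = 0.9709 → s = 6.9709
radial distance = base radius + s = 13 + 6.9709 = 19.9709

19.9709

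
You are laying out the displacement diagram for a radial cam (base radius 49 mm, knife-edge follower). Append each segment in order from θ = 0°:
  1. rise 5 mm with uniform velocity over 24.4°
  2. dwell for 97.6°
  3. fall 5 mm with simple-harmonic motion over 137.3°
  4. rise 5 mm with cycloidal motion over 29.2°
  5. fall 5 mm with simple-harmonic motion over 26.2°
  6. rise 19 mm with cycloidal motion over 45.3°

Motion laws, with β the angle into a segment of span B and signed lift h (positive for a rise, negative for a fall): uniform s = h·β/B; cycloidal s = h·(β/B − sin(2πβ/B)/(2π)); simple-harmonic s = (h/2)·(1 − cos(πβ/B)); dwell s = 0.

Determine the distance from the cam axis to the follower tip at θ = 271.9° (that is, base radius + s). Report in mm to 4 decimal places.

seg 1 [0°–24.4°] uniform, h=5: full span → s += 5 → s = 5.0000
seg 2 [24.4°–122°] dwell: s stays 5.0000
seg 3 [122°–259.3°] simple-harmonic, h=-5: full span → s += -5 → s = 0.0000
seg 4 [259.3°–288.5°] cycloidal, h=5: θ=271.9° here. β=12.6, B=29.2. 5·(0.4315 − sin(2π·0.4315)/(2π)) = 1.8255 → s = 1.8255
radial distance = base radius + s = 49 + 1.8255 = 50.8255

50.8255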